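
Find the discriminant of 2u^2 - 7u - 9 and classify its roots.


D = b^2 - 4ac = (-7)^2 - 4(2)(-9) = 49 + 72 = 121
Since D > 0: two distinct rational roots


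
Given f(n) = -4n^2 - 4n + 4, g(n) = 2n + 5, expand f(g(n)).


Substitute g(n) into f:
f(g(n)) = -4*(2n + 5)^2 + (-4)*(2n + 5) + 4
(2n + 5)^2 = 4n^2 + 20n + 25
Expand and combine: -16n^2 - 88n - 116


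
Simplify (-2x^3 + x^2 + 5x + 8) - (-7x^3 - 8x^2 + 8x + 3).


Distribute the minus sign:
  (-2x^3 + x^2 + 5x + 8)
- (-7x^3 - 8x^2 + 8x + 3)
Negate second polynomial: 7x^3 + 8x^2 - 8x - 3
Add: 5x^3 + 9x^2 - 3x + 5


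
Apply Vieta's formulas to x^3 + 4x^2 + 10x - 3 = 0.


Monic cubic x^3+bx^2+cx+d=0: sum=-b, pairwise sum=c, product=-d.
b=4, c=10, d=-3
r1+r2+r3 = -4
r1r2+r1r3+r2r3 = 10
r1r2r3 = 3


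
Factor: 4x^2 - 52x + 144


Roots satisfy r1 + r2 = -b/a = 13 and r1*r2 = c/a = 36.
So r1 = 4, r2 = 9.
4x^2 - 52x + 144 = 4(x - r1)(x - r2) = 4(x - 4)(x - 9)


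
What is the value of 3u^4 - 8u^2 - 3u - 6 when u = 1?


Using direct substitution:
  3 * (1)^4 = 3
  0 * (1)^3 = 0
  -8 * (1)^2 = -8
  -3 * (1)^1 = -3
  constant: -6
Sum = 3 + 0 - 8 - 3 - 6 = -14


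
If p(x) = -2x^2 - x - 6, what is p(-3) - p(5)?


p(-3) = -21
p(5) = -61
p(-3) - p(5) = -21 + 61 = 40


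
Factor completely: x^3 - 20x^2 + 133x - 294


Try integer roots (divisors of -294). x=7: p(7)=0.
Divide out (x - 7): quotient is x^2 - 13x + 42.
Factor the quadratic: (x - 7)(x - 6)
Result: (x - 7)(x - 7)(x - 6)


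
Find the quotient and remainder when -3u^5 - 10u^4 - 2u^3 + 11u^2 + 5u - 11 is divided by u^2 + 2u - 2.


(-3u^5 - 10u^4 - 2u^3 + 11u^2 + 5u - 11) / (u^2 + 2u - 2)
Step 1: -3u^3 * (u^2 + 2u - 2) = -3u^5 - 6u^4 + 6u^3; subtract.
Step 2: -4u^2 * (u^2 + 2u - 2) = -4u^4 - 8u^3 + 8u^2; subtract.
Step 3: 0 * (u^2 + 2u - 2) = 0; subtract.
Step 4: 3 * (u^2 + 2u - 2) = 3u^2 + 6u - 6; subtract.
Quotient: -3u^3 - 4u^2 + 3, Remainder: -u - 5


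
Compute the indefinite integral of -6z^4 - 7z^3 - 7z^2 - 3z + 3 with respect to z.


Reverse power rule on each term:
  ∫ -6z^4 dz = -(6/5)z^5
  ∫ -7z^3 dz = -(7/4)z^4
  ∫ -7z^2 dz = -(7/3)z^3
  ∫ -3z dz = -(3/2)z^2
  ∫ 3 dz = 3z
F(z) = -(6/5)z^5 - (7/4)z^4 - (7/3)z^3 - (3/2)z^2 + 3z + C


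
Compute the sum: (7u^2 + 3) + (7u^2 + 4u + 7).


Align terms by degree and add:
  7u^2 + 3
+ 7u^2 + 4u + 7
= 14u^2 + 4u + 10


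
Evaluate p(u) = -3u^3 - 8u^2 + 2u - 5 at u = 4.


Using direct substitution:
  -3 * (4)^3 = -192
  -8 * (4)^2 = -128
  2 * (4)^1 = 8
  constant: -5
Sum = -192 - 128 + 8 - 5 = -317


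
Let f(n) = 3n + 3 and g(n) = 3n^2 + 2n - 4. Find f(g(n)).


Substitute g(n) into f:
f(g(n)) = 3*(3n^2 + 2n - 4) + 3
Expand and combine: 9n^2 + 6n - 9


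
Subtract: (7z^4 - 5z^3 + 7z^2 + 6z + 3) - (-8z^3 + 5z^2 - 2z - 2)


Distribute the minus sign:
  (7z^4 - 5z^3 + 7z^2 + 6z + 3)
- (-8z^3 + 5z^2 - 2z - 2)
Negate second polynomial: 8z^3 - 5z^2 + 2z + 2
Add: 7z^4 + 3z^3 + 2z^2 + 8z + 5


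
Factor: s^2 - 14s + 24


Roots satisfy r1 + r2 = -b/a = 14 and r1*r2 = c/a = 24.
So r1 = 2, r2 = 12.
s^2 - 14s + 24 = (s - r1)(s - r2) = (s - 2)(s - 12)


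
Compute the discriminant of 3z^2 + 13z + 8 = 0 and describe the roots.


D = b^2 - 4ac = (13)^2 - 4(3)(8) = 169 - 96 = 73
Since D > 0: two distinct irrational roots


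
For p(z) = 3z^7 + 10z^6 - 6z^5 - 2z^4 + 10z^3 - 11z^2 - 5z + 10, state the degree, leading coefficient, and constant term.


Highest power of z is 7, with coefficient 3. Constant term is 10.
Degree = 7, leading coefficient = 3, constant term = 10


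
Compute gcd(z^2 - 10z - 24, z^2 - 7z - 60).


Factor each:
  z^2 - 10z - 24 = (z - 12)(z + 2)
  z^2 - 7z - 60 = (z - 12)(z + 5)
Common monic factor: z - 12


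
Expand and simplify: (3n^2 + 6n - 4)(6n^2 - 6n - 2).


Distribute each term of the first polynomial:
  (3n^2)(6n^2 - 6n - 2) = 18n^4 - 18n^3 - 6n^2
  (6n)(6n^2 - 6n - 2) = 36n^3 - 36n^2 - 12n
  (-4)(6n^2 - 6n - 2) = -24n^2 + 24n + 8
Sum: 18n^4 + 18n^3 - 66n^2 + 12n + 8


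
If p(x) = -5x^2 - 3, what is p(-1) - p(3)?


p(-1) = -8
p(3) = -48
p(-1) - p(3) = -8 + 48 = 40


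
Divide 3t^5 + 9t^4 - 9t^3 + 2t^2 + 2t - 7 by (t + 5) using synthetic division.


Synthetic division with c = -5. Coefficients: 3, 9, -9, 2, 2, -7
Bring down 3.
  3 * -5 = -15; -15 + 9 = -6
  -6 * -5 = 30; 30 - 9 = 21
  21 * -5 = -105; -105 + 2 = -103
  -103 * -5 = 515; 515 + 2 = 517
  517 * -5 = -2585; -2585 - 7 = -2592
Quotient: 3t^4 - 6t^3 + 21t^2 - 103t + 517, Remainder: -2592


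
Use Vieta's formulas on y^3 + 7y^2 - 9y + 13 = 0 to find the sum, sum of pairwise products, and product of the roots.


Monic cubic y^3+by^2+cy+d=0: sum=-b, pairwise sum=c, product=-d.
b=7, c=-9, d=13
r1+r2+r3 = -7
r1r2+r1r3+r2r3 = -9
r1r2r3 = -13


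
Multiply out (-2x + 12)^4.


Expand (-2x + 12)^4 by repeated multiplication:
  (-2x + 12)^2 = 4x^2 - 48x + 144
  (-2x + 12)^3 = -8x^3 + 144x^2 - 864x + 1728
= 16x^4 - 384x^3 + 3456x^2 - 13824x + 20736


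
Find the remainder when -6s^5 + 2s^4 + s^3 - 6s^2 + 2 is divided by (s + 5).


By the Remainder Theorem, the remainder equals p(-5):
  -6*(-5)^5 = 18750
  2*(-5)^4 = 1250
  1*(-5)^3 = -125
  -6*(-5)^2 = -150
  0*(-5)^1 = 0
  constant: 2
Sum: 18750 + 1250 - 125 - 150 + 0 + 2 = 19727


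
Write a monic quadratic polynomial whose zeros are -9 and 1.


p(u) = (u + 9)(u - 1)
Expand: u^2 + 8u - 9


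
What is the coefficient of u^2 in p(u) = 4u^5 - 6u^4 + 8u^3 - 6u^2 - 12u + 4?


Read off the coefficient of u^2: -6


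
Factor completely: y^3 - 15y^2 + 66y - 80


Try integer roots (divisors of -80). y=5: p(5)=0.
Divide out (y - 5): quotient is y^2 - 10y + 16.
Factor the quadratic: (y - 8)(y - 2)
Result: (y - 5)(y - 8)(y - 2)


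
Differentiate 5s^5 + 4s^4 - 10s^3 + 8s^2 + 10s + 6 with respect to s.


Apply the power rule term by term:
  d/ds(5s^5) = 25s^4
  d/ds(4s^4) = 16s^3
  d/ds(-10s^3) = -30s^2
  d/ds(8s^2) = 16s
  d/ds(10s) = 10
  d/ds(6) = 0
p'(s) = 25s^4 + 16s^3 - 30s^2 + 16s + 10


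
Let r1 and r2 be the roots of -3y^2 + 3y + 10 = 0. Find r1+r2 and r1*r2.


For ay^2+by+c=0: sum = -b/a, product = c/a.
a=-3, b=3, c=10
Sum = -(3)/-3 = 1
Product = (10)/-3 = -10/3


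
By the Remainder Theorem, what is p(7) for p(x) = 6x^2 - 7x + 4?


By the Remainder Theorem, the remainder equals p(7):
  6*(7)^2 = 294
  -7*(7)^1 = -49
  constant: 4
Sum: 294 - 49 + 4 = 249


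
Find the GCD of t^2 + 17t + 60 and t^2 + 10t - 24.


Factor each:
  t^2 + 17t + 60 = (t + 12)(t + 5)
  t^2 + 10t - 24 = (t + 12)(t - 2)
Common monic factor: t + 12


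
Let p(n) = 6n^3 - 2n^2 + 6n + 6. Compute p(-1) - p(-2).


p(-1) = -8
p(-2) = -62
p(-1) - p(-2) = -8 + 62 = 54


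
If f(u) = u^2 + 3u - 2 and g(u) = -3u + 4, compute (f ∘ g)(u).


Substitute g(u) into f:
f(g(u)) = 1*(-3u + 4)^2 + 3*(-3u + 4) + (-2)
(-3u + 4)^2 = 9u^2 - 24u + 16
Expand and combine: 9u^2 - 33u + 26


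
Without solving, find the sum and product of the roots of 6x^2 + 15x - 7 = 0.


For ax^2+bx+c=0: sum = -b/a, product = c/a.
a=6, b=15, c=-7
Sum = -(15)/6 = -5/2
Product = (-7)/6 = -7/6


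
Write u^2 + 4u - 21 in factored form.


Roots satisfy r1 + r2 = -b/a = -4 and r1*r2 = c/a = -21.
So r1 = 3, r2 = -7.
u^2 + 4u - 21 = (u - r1)(u - r2) = (u - 3)(u + 7)


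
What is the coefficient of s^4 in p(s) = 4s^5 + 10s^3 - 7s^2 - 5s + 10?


Read off the coefficient of s^4: 0


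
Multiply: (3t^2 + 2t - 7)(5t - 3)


Distribute each term of the first polynomial:
  (3t^2)(5t - 3) = 15t^3 - 9t^2
  (2t)(5t - 3) = 10t^2 - 6t
  (-7)(5t - 3) = -35t + 21
Sum: 15t^3 + t^2 - 41t + 21


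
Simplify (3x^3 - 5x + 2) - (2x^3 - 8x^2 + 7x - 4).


Distribute the minus sign:
  (3x^3 - 5x + 2)
- (2x^3 - 8x^2 + 7x - 4)
Negate second polynomial: -2x^3 + 8x^2 - 7x + 4
Add: x^3 + 8x^2 - 12x + 6


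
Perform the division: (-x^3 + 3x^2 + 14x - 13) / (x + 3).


(-x^3 + 3x^2 + 14x - 13) / (x + 3)
Step 1: -x^2 * (x + 3) = -x^3 - 3x^2; subtract.
Step 2: 6x * (x + 3) = 6x^2 + 18x; subtract.
Step 3: -4 * (x + 3) = -4x - 12; subtract.
Quotient: -x^2 + 6x - 4, Remainder: -1


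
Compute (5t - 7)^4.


Expand (5t - 7)^4 by repeated multiplication:
  (5t - 7)^2 = 25t^2 - 70t + 49
  (5t - 7)^3 = 125t^3 - 525t^2 + 735t - 343
= 625t^4 - 3500t^3 + 7350t^2 - 6860t + 2401


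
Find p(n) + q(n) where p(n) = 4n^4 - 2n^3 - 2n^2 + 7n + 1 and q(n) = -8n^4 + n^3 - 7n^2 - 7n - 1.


Align terms by degree and add:
  4n^4 - 2n^3 - 2n^2 + 7n + 1
  -8n^4 + n^3 - 7n^2 - 7n - 1
= -4n^4 - n^3 - 9n^2


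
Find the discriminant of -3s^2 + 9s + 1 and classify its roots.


D = b^2 - 4ac = (9)^2 - 4(-3)(1) = 81 + 12 = 93
Since D > 0: two distinct irrational roots


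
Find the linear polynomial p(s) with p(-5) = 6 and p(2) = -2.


p(s) = ms + b. Using p(-5)=6, p(2)=-2:
m = (6 + 2)/(-5 - 2) = 8/-7 = -8/7
b = 6 - m*(-5) = 6 - 40/7 = 2/7
p(s) = -(8/7)s + (2/7)


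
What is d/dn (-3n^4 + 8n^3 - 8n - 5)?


Apply the power rule term by term:
  d/dn(-3n^4) = -12n^3
  d/dn(8n^3) = 24n^2
  d/dn(-8n) = -8
  d/dn(-5) = 0
p'(n) = -12n^3 + 24n^2 - 8


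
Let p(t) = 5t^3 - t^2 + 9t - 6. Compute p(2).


Using direct substitution:
  5 * (2)^3 = 40
  -1 * (2)^2 = -4
  9 * (2)^1 = 18
  constant: -6
Sum = 40 - 4 + 18 - 6 = 48


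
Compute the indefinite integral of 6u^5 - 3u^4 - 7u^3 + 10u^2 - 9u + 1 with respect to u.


Reverse power rule on each term:
  ∫ 6u^5 du = u^6
  ∫ -3u^4 du = -(3/5)u^5
  ∫ -7u^3 du = -(7/4)u^4
  ∫ 10u^2 du = (10/3)u^3
  ∫ -9u du = -(9/2)u^2
  ∫ 1 du = u
F(u) = u^6 - (3/5)u^5 - (7/4)u^4 + (10/3)u^3 - (9/2)u^2 + u + C


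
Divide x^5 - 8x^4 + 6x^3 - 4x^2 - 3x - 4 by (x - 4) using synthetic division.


Synthetic division with c = 4. Coefficients: 1, -8, 6, -4, -3, -4
Bring down 1.
  1 * 4 = 4; 4 - 8 = -4
  -4 * 4 = -16; -16 + 6 = -10
  -10 * 4 = -40; -40 - 4 = -44
  -44 * 4 = -176; -176 - 3 = -179
  -179 * 4 = -716; -716 - 4 = -720
Quotient: x^4 - 4x^3 - 10x^2 - 44x - 179, Remainder: -720


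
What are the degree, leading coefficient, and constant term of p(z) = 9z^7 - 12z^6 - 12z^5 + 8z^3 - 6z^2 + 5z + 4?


Highest power of z is 7, with coefficient 9. Constant term is 4.
Degree = 7, leading coefficient = 9, constant term = 4


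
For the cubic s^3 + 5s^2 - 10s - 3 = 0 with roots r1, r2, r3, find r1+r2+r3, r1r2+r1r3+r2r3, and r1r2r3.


Monic cubic s^3+bs^2+cs+d=0: sum=-b, pairwise sum=c, product=-d.
b=5, c=-10, d=-3
r1+r2+r3 = -5
r1r2+r1r3+r2r3 = -10
r1r2r3 = 3


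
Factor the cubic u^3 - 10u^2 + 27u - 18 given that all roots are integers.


Try integer roots (divisors of -18). u=6: p(6)=0.
Divide out (u - 6): quotient is u^2 - 4u + 3.
Factor the quadratic: (u - 1)(u - 3)
Result: (u - 6)(u - 1)(u - 3)


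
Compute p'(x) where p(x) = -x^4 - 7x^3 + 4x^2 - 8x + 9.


Apply the power rule term by term:
  d/dx(-x^4) = -4x^3
  d/dx(-7x^3) = -21x^2
  d/dx(4x^2) = 8x
  d/dx(-8x) = -8
  d/dx(9) = 0
p'(x) = -4x^3 - 21x^2 + 8x - 8


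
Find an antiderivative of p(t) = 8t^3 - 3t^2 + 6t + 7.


Reverse power rule on each term:
  ∫ 8t^3 dt = 2t^4
  ∫ -3t^2 dt = -t^3
  ∫ 6t dt = 3t^2
  ∫ 7 dt = 7t
F(t) = 2t^4 - t^3 + 3t^2 + 7t + C


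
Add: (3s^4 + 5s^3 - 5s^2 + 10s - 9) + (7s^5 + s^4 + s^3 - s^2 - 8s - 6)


Align terms by degree and add:
  3s^4 + 5s^3 - 5s^2 + 10s - 9
+ 7s^5 + s^4 + s^3 - s^2 - 8s - 6
= 7s^5 + 4s^4 + 6s^3 - 6s^2 + 2s - 15


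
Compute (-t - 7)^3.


Expand (-t - 7)^3 by repeated multiplication:
  (-t - 7)^2 = t^2 + 14t + 49
= -t^3 - 21t^2 - 147t - 343


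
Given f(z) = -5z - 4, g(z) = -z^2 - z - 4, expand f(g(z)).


Substitute g(z) into f:
f(g(z)) = -5*(-z^2 - z - 4) + (-4)
Expand and combine: 5z^2 + 5z + 16


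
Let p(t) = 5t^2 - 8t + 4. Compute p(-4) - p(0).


p(-4) = 116
p(0) = 4
p(-4) - p(0) = 116 - 4 = 112


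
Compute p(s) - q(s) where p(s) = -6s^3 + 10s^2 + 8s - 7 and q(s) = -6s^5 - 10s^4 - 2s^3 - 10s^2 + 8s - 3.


Distribute the minus sign:
  (-6s^3 + 10s^2 + 8s - 7)
- (-6s^5 - 10s^4 - 2s^3 - 10s^2 + 8s - 3)
Negate second polynomial: 6s^5 + 10s^4 + 2s^3 + 10s^2 - 8s + 3
Add: 6s^5 + 10s^4 - 4s^3 + 20s^2 - 4


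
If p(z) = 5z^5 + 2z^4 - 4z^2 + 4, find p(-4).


Using direct substitution:
  5 * (-4)^5 = -5120
  2 * (-4)^4 = 512
  0 * (-4)^3 = 0
  -4 * (-4)^2 = -64
  0 * (-4)^1 = 0
  constant: 4
Sum = -5120 + 512 + 0 - 64 + 0 + 4 = -4668


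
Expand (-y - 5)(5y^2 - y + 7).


Distribute each term of the first polynomial:
  (-y)(5y^2 - y + 7) = -5y^3 + y^2 - 7y
  (-5)(5y^2 - y + 7) = -25y^2 + 5y - 35
Sum: -5y^3 - 24y^2 - 2y - 35


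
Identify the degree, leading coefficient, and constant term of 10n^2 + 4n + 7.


Highest power of n is 2, with coefficient 10. Constant term is 7.
Degree = 2, leading coefficient = 10, constant term = 7


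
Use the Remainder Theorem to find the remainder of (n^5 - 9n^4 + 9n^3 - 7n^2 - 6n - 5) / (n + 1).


By the Remainder Theorem, the remainder equals p(-1):
  1*(-1)^5 = -1
  -9*(-1)^4 = -9
  9*(-1)^3 = -9
  -7*(-1)^2 = -7
  -6*(-1)^1 = 6
  constant: -5
Sum: -1 - 9 - 9 - 7 + 6 - 5 = -25


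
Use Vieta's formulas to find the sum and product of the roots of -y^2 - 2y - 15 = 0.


For ay^2+by+c=0: sum = -b/a, product = c/a.
a=-1, b=-2, c=-15
Sum = -(-2)/-1 = -2
Product = (-15)/-1 = 15


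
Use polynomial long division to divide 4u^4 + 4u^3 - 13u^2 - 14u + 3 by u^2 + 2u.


(4u^4 + 4u^3 - 13u^2 - 14u + 3) / (u^2 + 2u)
Step 1: 4u^2 * (u^2 + 2u) = 4u^4 + 8u^3; subtract.
Step 2: -4u * (u^2 + 2u) = -4u^3 - 8u^2; subtract.
Step 3: -5 * (u^2 + 2u) = -5u^2 - 10u; subtract.
Quotient: 4u^2 - 4u - 5, Remainder: -4u + 3


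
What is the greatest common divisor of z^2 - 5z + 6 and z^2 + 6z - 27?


Factor each:
  z^2 - 5z + 6 = (z - 3)(z - 2)
  z^2 + 6z - 27 = (z - 3)(z + 9)
Common monic factor: z - 3


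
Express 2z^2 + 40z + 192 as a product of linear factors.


Roots satisfy r1 + r2 = -b/a = -20 and r1*r2 = c/a = 96.
So r1 = -12, r2 = -8.
2z^2 + 40z + 192 = 2(z - r1)(z - r2) = 2(z + 12)(z + 8)


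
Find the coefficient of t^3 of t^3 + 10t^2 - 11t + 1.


Read off the coefficient of t^3: 1


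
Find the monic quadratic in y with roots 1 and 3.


p(y) = (y - 1)(y - 3)
Expand: y^2 - 4y + 3


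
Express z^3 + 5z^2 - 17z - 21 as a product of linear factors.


Try integer roots (divisors of -21). z=3: p(3)=0.
Divide out (z - 3): quotient is z^2 + 8z + 7.
Factor the quadratic: (z + 7)(z + 1)
Result: (z - 3)(z + 7)(z + 1)


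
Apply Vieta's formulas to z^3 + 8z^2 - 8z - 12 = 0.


Monic cubic z^3+bz^2+cz+d=0: sum=-b, pairwise sum=c, product=-d.
b=8, c=-8, d=-12
r1+r2+r3 = -8
r1r2+r1r3+r2r3 = -8
r1r2r3 = 12


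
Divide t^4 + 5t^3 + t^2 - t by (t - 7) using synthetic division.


Synthetic division with c = 7. Coefficients: 1, 5, 1, -1, 0
Bring down 1.
  1 * 7 = 7; 7 + 5 = 12
  12 * 7 = 84; 84 + 1 = 85
  85 * 7 = 595; 595 - 1 = 594
  594 * 7 = 4158; 4158 + 0 = 4158
Quotient: t^3 + 12t^2 + 85t + 594, Remainder: 4158


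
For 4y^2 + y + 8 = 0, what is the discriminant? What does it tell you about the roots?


D = b^2 - 4ac = (1)^2 - 4(4)(8) = 1 - 128 = -127
Since D < 0: two complex conjugate roots (no real roots)


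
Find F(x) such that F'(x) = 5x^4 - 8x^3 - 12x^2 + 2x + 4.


Reverse power rule on each term:
  ∫ 5x^4 dx = x^5
  ∫ -8x^3 dx = -2x^4
  ∫ -12x^2 dx = -4x^3
  ∫ 2x dx = x^2
  ∫ 4 dx = 4x
F(x) = x^5 - 2x^4 - 4x^3 + x^2 + 4x + C


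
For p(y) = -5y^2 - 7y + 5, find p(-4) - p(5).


p(-4) = -47
p(5) = -155
p(-4) - p(5) = -47 + 155 = 108


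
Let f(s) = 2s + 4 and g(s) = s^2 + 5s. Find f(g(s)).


Substitute g(s) into f:
f(g(s)) = 2*(s^2 + 5s) + 4
Expand and combine: 2s^2 + 10s + 4


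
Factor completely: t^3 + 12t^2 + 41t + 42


Try integer roots (divisors of 42). t=-2: p(-2)=0.
Divide out (t + 2): quotient is t^2 + 10t + 21.
Factor the quadratic: (t + 3)(t + 7)
Result: (t + 2)(t + 3)(t + 7)


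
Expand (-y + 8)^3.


Expand (-y + 8)^3 by repeated multiplication:
  (-y + 8)^2 = y^2 - 16y + 64
= -y^3 + 24y^2 - 192y + 512


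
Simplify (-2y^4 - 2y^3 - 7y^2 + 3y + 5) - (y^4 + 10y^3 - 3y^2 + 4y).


Distribute the minus sign:
  (-2y^4 - 2y^3 - 7y^2 + 3y + 5)
- (y^4 + 10y^3 - 3y^2 + 4y)
Negate second polynomial: -y^4 - 10y^3 + 3y^2 - 4y
Add: -3y^4 - 12y^3 - 4y^2 - y + 5


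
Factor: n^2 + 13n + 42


Roots satisfy r1 + r2 = -b/a = -13 and r1*r2 = c/a = 42.
So r1 = -7, r2 = -6.
n^2 + 13n + 42 = (n - r1)(n - r2) = (n + 7)(n + 6)


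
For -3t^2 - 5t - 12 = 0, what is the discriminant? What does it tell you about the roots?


D = b^2 - 4ac = (-5)^2 - 4(-3)(-12) = 25 - 144 = -119
Since D < 0: two complex conjugate roots (no real roots)


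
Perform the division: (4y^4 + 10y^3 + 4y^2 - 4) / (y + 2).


(4y^4 + 10y^3 + 4y^2 - 4) / (y + 2)
Step 1: 4y^3 * (y + 2) = 4y^4 + 8y^3; subtract.
Step 2: 2y^2 * (y + 2) = 2y^3 + 4y^2; subtract.
Step 3: 0 * (y + 2) = 0; subtract.
Step 4: 0 * (y + 2) = 0; subtract.
Quotient: 4y^3 + 2y^2, Remainder: -4


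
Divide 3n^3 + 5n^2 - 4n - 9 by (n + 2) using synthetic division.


Synthetic division with c = -2. Coefficients: 3, 5, -4, -9
Bring down 3.
  3 * -2 = -6; -6 + 5 = -1
  -1 * -2 = 2; 2 - 4 = -2
  -2 * -2 = 4; 4 - 9 = -5
Quotient: 3n^2 - n - 2, Remainder: -5


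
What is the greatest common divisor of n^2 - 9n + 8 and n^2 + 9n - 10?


Factor each:
  n^2 - 9n + 8 = (n - 1)(n - 8)
  n^2 + 9n - 10 = (n - 1)(n + 10)
Common monic factor: n - 1


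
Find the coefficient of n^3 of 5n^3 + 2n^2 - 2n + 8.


Read off the coefficient of n^3: 5


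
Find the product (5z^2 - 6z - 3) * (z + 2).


Distribute each term of the first polynomial:
  (5z^2)(z + 2) = 5z^3 + 10z^2
  (-6z)(z + 2) = -6z^2 - 12z
  (-3)(z + 2) = -3z - 6
Sum: 5z^3 + 4z^2 - 15z - 6


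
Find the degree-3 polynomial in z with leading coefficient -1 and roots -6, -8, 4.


p(z) = -(z + 6)(z + 8)(z - 4)
Expand: -z^3 - 10z^2 + 8z + 192


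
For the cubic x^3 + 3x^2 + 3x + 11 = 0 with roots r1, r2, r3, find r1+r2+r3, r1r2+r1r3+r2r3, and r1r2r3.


Monic cubic x^3+bx^2+cx+d=0: sum=-b, pairwise sum=c, product=-d.
b=3, c=3, d=11
r1+r2+r3 = -3
r1r2+r1r3+r2r3 = 3
r1r2r3 = -11


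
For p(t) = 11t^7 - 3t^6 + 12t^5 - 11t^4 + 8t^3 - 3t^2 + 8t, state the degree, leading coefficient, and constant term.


Highest power of t is 7, with coefficient 11. Constant term is 0.
Degree = 7, leading coefficient = 11, constant term = 0


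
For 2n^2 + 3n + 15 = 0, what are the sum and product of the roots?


For an^2+bn+c=0: sum = -b/a, product = c/a.
a=2, b=3, c=15
Sum = -(3)/2 = -3/2
Product = (15)/2 = 15/2


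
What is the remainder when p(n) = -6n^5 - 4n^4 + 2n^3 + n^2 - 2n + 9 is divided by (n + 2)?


By the Remainder Theorem, the remainder equals p(-2):
  -6*(-2)^5 = 192
  -4*(-2)^4 = -64
  2*(-2)^3 = -16
  1*(-2)^2 = 4
  -2*(-2)^1 = 4
  constant: 9
Sum: 192 - 64 - 16 + 4 + 4 + 9 = 129


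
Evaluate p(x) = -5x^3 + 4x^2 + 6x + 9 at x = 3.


Using direct substitution:
  -5 * (3)^3 = -135
  4 * (3)^2 = 36
  6 * (3)^1 = 18
  constant: 9
Sum = -135 + 36 + 18 + 9 = -72


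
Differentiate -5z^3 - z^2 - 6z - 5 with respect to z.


Apply the power rule term by term:
  d/dz(-5z^3) = -15z^2
  d/dz(-z^2) = -2z
  d/dz(-6z) = -6
  d/dz(-5) = 0
p'(z) = -15z^2 - 2z - 6


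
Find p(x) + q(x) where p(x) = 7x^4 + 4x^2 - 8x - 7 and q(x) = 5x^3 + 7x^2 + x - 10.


Align terms by degree and add:
  7x^4 + 4x^2 - 8x - 7
+ 5x^3 + 7x^2 + x - 10
= 7x^4 + 5x^3 + 11x^2 - 7x - 17


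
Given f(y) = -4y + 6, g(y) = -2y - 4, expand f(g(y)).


Substitute g(y) into f:
f(g(y)) = -4*(-2y - 4) + 6
Expand and combine: 8y + 22


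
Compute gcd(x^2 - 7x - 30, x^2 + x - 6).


Factor each:
  x^2 - 7x - 30 = (x + 3)(x - 10)
  x^2 + x - 6 = (x + 3)(x - 2)
Common monic factor: x + 3


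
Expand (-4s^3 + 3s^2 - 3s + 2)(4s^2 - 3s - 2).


Distribute each term of the first polynomial:
  (-4s^3)(4s^2 - 3s - 2) = -16s^5 + 12s^4 + 8s^3
  (3s^2)(4s^2 - 3s - 2) = 12s^4 - 9s^3 - 6s^2
  (-3s)(4s^2 - 3s - 2) = -12s^3 + 9s^2 + 6s
  (2)(4s^2 - 3s - 2) = 8s^2 - 6s - 4
Sum: -16s^5 + 24s^4 - 13s^3 + 11s^2 - 4


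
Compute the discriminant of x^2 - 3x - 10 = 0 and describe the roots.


D = b^2 - 4ac = (-3)^2 - 4(1)(-10) = 9 + 40 = 49
Since D > 0: two distinct rational roots


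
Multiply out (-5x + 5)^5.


Expand (-5x + 5)^5 by repeated multiplication:
  (-5x + 5)^2 = 25x^2 - 50x + 25
  (-5x + 5)^3 = -125x^3 + 375x^2 - 375x + 125
  (-5x + 5)^4 = 625x^4 - 2500x^3 + 3750x^2 - 2500x + 625
= -3125x^5 + 15625x^4 - 31250x^3 + 31250x^2 - 15625x + 3125


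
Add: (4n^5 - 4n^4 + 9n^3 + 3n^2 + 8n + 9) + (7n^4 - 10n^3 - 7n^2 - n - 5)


Align terms by degree and add:
  4n^5 - 4n^4 + 9n^3 + 3n^2 + 8n + 9
+ 7n^4 - 10n^3 - 7n^2 - n - 5
= 4n^5 + 3n^4 - n^3 - 4n^2 + 7n + 4


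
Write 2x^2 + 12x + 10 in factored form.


Roots satisfy r1 + r2 = -b/a = -6 and r1*r2 = c/a = 5.
So r1 = -1, r2 = -5.
2x^2 + 12x + 10 = 2(x - r1)(x - r2) = 2(x + 1)(x + 5)


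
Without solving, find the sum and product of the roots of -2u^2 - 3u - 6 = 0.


For au^2+bu+c=0: sum = -b/a, product = c/a.
a=-2, b=-3, c=-6
Sum = -(-3)/-2 = -3/2
Product = (-6)/-2 = 3


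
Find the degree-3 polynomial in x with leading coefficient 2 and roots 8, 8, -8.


p(x) = 2(x - 8)(x - 8)(x + 8)
Expand: 2x^3 - 16x^2 - 128x + 1024


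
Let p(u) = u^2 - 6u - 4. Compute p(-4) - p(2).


p(-4) = 36
p(2) = -12
p(-4) - p(2) = 36 + 12 = 48


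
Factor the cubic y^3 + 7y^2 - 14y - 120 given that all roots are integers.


Try integer roots (divisors of -120). y=-5: p(-5)=0.
Divide out (y + 5): quotient is y^2 + 2y - 24.
Factor the quadratic: (y - 4)(y + 6)
Result: (y + 5)(y - 4)(y + 6)


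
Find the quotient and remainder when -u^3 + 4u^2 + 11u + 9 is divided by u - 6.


(-u^3 + 4u^2 + 11u + 9) / (u - 6)
Step 1: -u^2 * (u - 6) = -u^3 + 6u^2; subtract.
Step 2: -2u * (u - 6) = -2u^2 + 12u; subtract.
Step 3: -1 * (u - 6) = -u + 6; subtract.
Quotient: -u^2 - 2u - 1, Remainder: 3


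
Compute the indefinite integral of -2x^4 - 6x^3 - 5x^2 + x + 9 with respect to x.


Reverse power rule on each term:
  ∫ -2x^4 dx = -(2/5)x^5
  ∫ -6x^3 dx = -(3/2)x^4
  ∫ -5x^2 dx = -(5/3)x^3
  ∫ x dx = (1/2)x^2
  ∫ 9 dx = 9x
F(x) = -(2/5)x^5 - (3/2)x^4 - (5/3)x^3 + (1/2)x^2 + 9x + C


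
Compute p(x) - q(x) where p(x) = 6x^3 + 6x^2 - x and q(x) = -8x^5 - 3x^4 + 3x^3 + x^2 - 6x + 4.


Distribute the minus sign:
  (6x^3 + 6x^2 - x)
- (-8x^5 - 3x^4 + 3x^3 + x^2 - 6x + 4)
Negate second polynomial: 8x^5 + 3x^4 - 3x^3 - x^2 + 6x - 4
Add: 8x^5 + 3x^4 + 3x^3 + 5x^2 + 5x - 4


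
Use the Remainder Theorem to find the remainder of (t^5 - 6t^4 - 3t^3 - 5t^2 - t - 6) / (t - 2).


By the Remainder Theorem, the remainder equals p(2):
  1*(2)^5 = 32
  -6*(2)^4 = -96
  -3*(2)^3 = -24
  -5*(2)^2 = -20
  -1*(2)^1 = -2
  constant: -6
Sum: 32 - 96 - 24 - 20 - 2 - 6 = -116


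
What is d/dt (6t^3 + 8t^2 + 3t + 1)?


Apply the power rule term by term:
  d/dt(6t^3) = 18t^2
  d/dt(8t^2) = 16t
  d/dt(3t) = 3
  d/dt(1) = 0
p'(t) = 18t^2 + 16t + 3


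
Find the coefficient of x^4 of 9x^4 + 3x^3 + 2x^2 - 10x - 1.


Read off the coefficient of x^4: 9


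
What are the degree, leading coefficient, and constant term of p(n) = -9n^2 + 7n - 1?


Highest power of n is 2, with coefficient -9. Constant term is -1.
Degree = 2, leading coefficient = -9, constant term = -1


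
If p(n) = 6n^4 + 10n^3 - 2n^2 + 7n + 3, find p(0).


Using direct substitution:
  6 * (0)^4 = 0
  10 * (0)^3 = 0
  -2 * (0)^2 = 0
  7 * (0)^1 = 0
  constant: 3
Sum = 0 + 0 + 0 + 0 + 3 = 3


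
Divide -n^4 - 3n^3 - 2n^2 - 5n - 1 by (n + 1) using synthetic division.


Synthetic division with c = -1. Coefficients: -1, -3, -2, -5, -1
Bring down -1.
  -1 * -1 = 1; 1 - 3 = -2
  -2 * -1 = 2; 2 - 2 = 0
  0 * -1 = 0; 0 - 5 = -5
  -5 * -1 = 5; 5 - 1 = 4
Quotient: -n^3 - 2n^2 - 5, Remainder: 4


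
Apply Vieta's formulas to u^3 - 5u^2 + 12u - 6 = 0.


Monic cubic u^3+bu^2+cu+d=0: sum=-b, pairwise sum=c, product=-d.
b=-5, c=12, d=-6
r1+r2+r3 = 5
r1r2+r1r3+r2r3 = 12
r1r2r3 = 6


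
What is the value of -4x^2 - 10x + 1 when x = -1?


Using direct substitution:
  -4 * (-1)^2 = -4
  -10 * (-1)^1 = 10
  constant: 1
Sum = -4 + 10 + 1 = 7


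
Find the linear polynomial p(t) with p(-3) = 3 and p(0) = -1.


p(t) = mt + b. Using p(-3)=3, p(0)=-1:
m = (3 + 1)/(-3) = 4/-3 = -4/3
b = 3 - m*(-3) = 3 - 4 = -1
p(t) = -(4/3)t - 1


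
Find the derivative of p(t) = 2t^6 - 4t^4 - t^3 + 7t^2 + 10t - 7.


Apply the power rule term by term:
  d/dt(2t^6) = 12t^5
  d/dt(-4t^4) = -16t^3
  d/dt(-t^3) = -3t^2
  d/dt(7t^2) = 14t
  d/dt(10t) = 10
  d/dt(-7) = 0
p'(t) = 12t^5 - 16t^3 - 3t^2 + 14t + 10


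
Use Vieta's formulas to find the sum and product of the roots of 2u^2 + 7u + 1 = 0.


For au^2+bu+c=0: sum = -b/a, product = c/a.
a=2, b=7, c=1
Sum = -(7)/2 = -7/2
Product = (1)/2 = 1/2


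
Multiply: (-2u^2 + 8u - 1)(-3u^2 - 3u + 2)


Distribute each term of the first polynomial:
  (-2u^2)(-3u^2 - 3u + 2) = 6u^4 + 6u^3 - 4u^2
  (8u)(-3u^2 - 3u + 2) = -24u^3 - 24u^2 + 16u
  (-1)(-3u^2 - 3u + 2) = 3u^2 + 3u - 2
Sum: 6u^4 - 18u^3 - 25u^2 + 19u - 2


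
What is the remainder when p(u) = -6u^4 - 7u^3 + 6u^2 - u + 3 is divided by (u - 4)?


By the Remainder Theorem, the remainder equals p(4):
  -6*(4)^4 = -1536
  -7*(4)^3 = -448
  6*(4)^2 = 96
  -1*(4)^1 = -4
  constant: 3
Sum: -1536 - 448 + 96 - 4 + 3 = -1889


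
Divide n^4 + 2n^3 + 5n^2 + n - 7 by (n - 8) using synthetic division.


Synthetic division with c = 8. Coefficients: 1, 2, 5, 1, -7
Bring down 1.
  1 * 8 = 8; 8 + 2 = 10
  10 * 8 = 80; 80 + 5 = 85
  85 * 8 = 680; 680 + 1 = 681
  681 * 8 = 5448; 5448 - 7 = 5441
Quotient: n^3 + 10n^2 + 85n + 681, Remainder: 5441


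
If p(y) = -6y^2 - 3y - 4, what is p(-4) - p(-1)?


p(-4) = -88
p(-1) = -7
p(-4) - p(-1) = -88 + 7 = -81


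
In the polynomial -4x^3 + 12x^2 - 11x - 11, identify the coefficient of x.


Read off the coefficient of x: -11


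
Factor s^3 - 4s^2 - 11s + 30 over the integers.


Try integer roots (divisors of 30). s=5: p(5)=0.
Divide out (s - 5): quotient is s^2 + s - 6.
Factor the quadratic: (s + 3)(s - 2)
Result: (s - 5)(s + 3)(s - 2)


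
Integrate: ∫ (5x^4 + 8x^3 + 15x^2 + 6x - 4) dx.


Reverse power rule on each term:
  ∫ 5x^4 dx = x^5
  ∫ 8x^3 dx = 2x^4
  ∫ 15x^2 dx = 5x^3
  ∫ 6x dx = 3x^2
  ∫ -4 dx = -4x
F(x) = x^5 + 2x^4 + 5x^3 + 3x^2 - 4x + C


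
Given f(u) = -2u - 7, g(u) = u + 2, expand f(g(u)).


Substitute g(u) into f:
f(g(u)) = -2*(u + 2) + (-7)
Expand and combine: -2u - 11


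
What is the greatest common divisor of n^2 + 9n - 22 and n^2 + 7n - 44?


Factor each:
  n^2 + 9n - 22 = (n + 11)(n - 2)
  n^2 + 7n - 44 = (n + 11)(n - 4)
Common monic factor: n + 11


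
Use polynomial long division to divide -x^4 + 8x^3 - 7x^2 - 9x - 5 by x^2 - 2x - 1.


(-x^4 + 8x^3 - 7x^2 - 9x - 5) / (x^2 - 2x - 1)
Step 1: -x^2 * (x^2 - 2x - 1) = -x^4 + 2x^3 + x^2; subtract.
Step 2: 6x * (x^2 - 2x - 1) = 6x^3 - 12x^2 - 6x; subtract.
Step 3: 4 * (x^2 - 2x - 1) = 4x^2 - 8x - 4; subtract.
Quotient: -x^2 + 6x + 4, Remainder: 5x - 1


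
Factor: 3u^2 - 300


Roots satisfy r1 + r2 = -b/a = 0 and r1*r2 = c/a = -100.
So r1 = 10, r2 = -10.
3u^2 - 300 = 3(u - r1)(u - r2) = 3(u - 10)(u + 10)


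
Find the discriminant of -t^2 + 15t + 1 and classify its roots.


D = b^2 - 4ac = (15)^2 - 4(-1)(1) = 225 + 4 = 229
Since D > 0: two distinct irrational roots


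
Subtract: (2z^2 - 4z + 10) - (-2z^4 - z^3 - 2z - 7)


Distribute the minus sign:
  (2z^2 - 4z + 10)
- (-2z^4 - z^3 - 2z - 7)
Negate second polynomial: 2z^4 + z^3 + 2z + 7
Add: 2z^4 + z^3 + 2z^2 - 2z + 17


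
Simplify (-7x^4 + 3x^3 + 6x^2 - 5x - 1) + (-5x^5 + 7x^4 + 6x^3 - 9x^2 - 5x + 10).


Align terms by degree and add:
  -7x^4 + 3x^3 + 6x^2 - 5x - 1
  -5x^5 + 7x^4 + 6x^3 - 9x^2 - 5x + 10
= -5x^5 + 9x^3 - 3x^2 - 10x + 9


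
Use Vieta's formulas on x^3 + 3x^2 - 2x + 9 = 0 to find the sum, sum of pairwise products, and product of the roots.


Monic cubic x^3+bx^2+cx+d=0: sum=-b, pairwise sum=c, product=-d.
b=3, c=-2, d=9
r1+r2+r3 = -3
r1r2+r1r3+r2r3 = -2
r1r2r3 = -9


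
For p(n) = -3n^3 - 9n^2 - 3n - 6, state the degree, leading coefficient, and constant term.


Highest power of n is 3, with coefficient -3. Constant term is -6.
Degree = 3, leading coefficient = -3, constant term = -6


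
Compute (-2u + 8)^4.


Expand (-2u + 8)^4 by repeated multiplication:
  (-2u + 8)^2 = 4u^2 - 32u + 64
  (-2u + 8)^3 = -8u^3 + 96u^2 - 384u + 512
= 16u^4 - 256u^3 + 1536u^2 - 4096u + 4096


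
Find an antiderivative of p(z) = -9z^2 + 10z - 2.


Reverse power rule on each term:
  ∫ -9z^2 dz = -3z^3
  ∫ 10z dz = 5z^2
  ∫ -2 dz = -2z
F(z) = -3z^3 + 5z^2 - 2z + C


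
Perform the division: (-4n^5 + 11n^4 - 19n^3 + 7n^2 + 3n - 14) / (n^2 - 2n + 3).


(-4n^5 + 11n^4 - 19n^3 + 7n^2 + 3n - 14) / (n^2 - 2n + 3)
Step 1: -4n^3 * (n^2 - 2n + 3) = -4n^5 + 8n^4 - 12n^3; subtract.
Step 2: 3n^2 * (n^2 - 2n + 3) = 3n^4 - 6n^3 + 9n^2; subtract.
Step 3: -n * (n^2 - 2n + 3) = -n^3 + 2n^2 - 3n; subtract.
Step 4: -4 * (n^2 - 2n + 3) = -4n^2 + 8n - 12; subtract.
Quotient: -4n^3 + 3n^2 - n - 4, Remainder: -2n - 2


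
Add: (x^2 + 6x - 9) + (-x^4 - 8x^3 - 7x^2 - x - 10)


Align terms by degree and add:
  x^2 + 6x - 9
  -x^4 - 8x^3 - 7x^2 - x - 10
= -x^4 - 8x^3 - 6x^2 + 5x - 19


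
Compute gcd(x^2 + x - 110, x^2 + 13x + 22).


Factor each:
  x^2 + x - 110 = (x + 11)(x - 10)
  x^2 + 13x + 22 = (x + 11)(x + 2)
Common monic factor: x + 11


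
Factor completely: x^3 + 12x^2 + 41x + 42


Try integer roots (divisors of 42). x=-7: p(-7)=0.
Divide out (x + 7): quotient is x^2 + 5x + 6.
Factor the quadratic: (x + 3)(x + 2)
Result: (x + 7)(x + 3)(x + 2)


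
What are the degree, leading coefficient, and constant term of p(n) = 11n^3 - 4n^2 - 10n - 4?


Highest power of n is 3, with coefficient 11. Constant term is -4.
Degree = 3, leading coefficient = 11, constant term = -4


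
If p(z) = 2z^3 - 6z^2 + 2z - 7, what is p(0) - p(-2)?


p(0) = -7
p(-2) = -51
p(0) - p(-2) = -7 + 51 = 44


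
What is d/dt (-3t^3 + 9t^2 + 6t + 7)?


Apply the power rule term by term:
  d/dt(-3t^3) = -9t^2
  d/dt(9t^2) = 18t
  d/dt(6t) = 6
  d/dt(7) = 0
p'(t) = -9t^2 + 18t + 6


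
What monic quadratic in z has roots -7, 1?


p(z) = (z + 7)(z - 1)
Expand: z^2 + 6z - 7


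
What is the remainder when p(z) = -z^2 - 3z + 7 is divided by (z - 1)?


By the Remainder Theorem, the remainder equals p(1):
  -1*(1)^2 = -1
  -3*(1)^1 = -3
  constant: 7
Sum: -1 - 3 + 7 = 3


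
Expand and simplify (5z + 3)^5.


Expand (5z + 3)^5 by repeated multiplication:
  (5z + 3)^2 = 25z^2 + 30z + 9
  (5z + 3)^3 = 125z^3 + 225z^2 + 135z + 27
  (5z + 3)^4 = 625z^4 + 1500z^3 + 1350z^2 + 540z + 81
= 3125z^5 + 9375z^4 + 11250z^3 + 6750z^2 + 2025z + 243


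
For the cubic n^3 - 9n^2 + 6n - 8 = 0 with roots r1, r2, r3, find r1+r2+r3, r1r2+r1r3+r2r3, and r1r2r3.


Monic cubic n^3+bn^2+cn+d=0: sum=-b, pairwise sum=c, product=-d.
b=-9, c=6, d=-8
r1+r2+r3 = 9
r1r2+r1r3+r2r3 = 6
r1r2r3 = 8


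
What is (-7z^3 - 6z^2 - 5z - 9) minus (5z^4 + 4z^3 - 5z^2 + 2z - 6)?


Distribute the minus sign:
  (-7z^3 - 6z^2 - 5z - 9)
- (5z^4 + 4z^3 - 5z^2 + 2z - 6)
Negate second polynomial: -5z^4 - 4z^3 + 5z^2 - 2z + 6
Add: -5z^4 - 11z^3 - z^2 - 7z - 3


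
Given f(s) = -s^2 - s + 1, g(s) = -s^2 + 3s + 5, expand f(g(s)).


Substitute g(s) into f:
f(g(s)) = -1*(-s^2 + 3s + 5)^2 + (-1)*(-s^2 + 3s + 5) + 1
(-s^2 + 3s + 5)^2 = s^4 - 6s^3 - s^2 + 30s + 25
Expand and combine: -s^4 + 6s^3 + 2s^2 - 33s - 29


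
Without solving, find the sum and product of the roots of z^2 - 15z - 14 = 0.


For az^2+bz+c=0: sum = -b/a, product = c/a.
a=1, b=-15, c=-14
Sum = -(-15)/1 = 15
Product = (-14)/1 = -14


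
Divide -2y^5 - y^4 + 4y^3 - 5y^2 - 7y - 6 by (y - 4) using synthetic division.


Synthetic division with c = 4. Coefficients: -2, -1, 4, -5, -7, -6
Bring down -2.
  -2 * 4 = -8; -8 - 1 = -9
  -9 * 4 = -36; -36 + 4 = -32
  -32 * 4 = -128; -128 - 5 = -133
  -133 * 4 = -532; -532 - 7 = -539
  -539 * 4 = -2156; -2156 - 6 = -2162
Quotient: -2y^4 - 9y^3 - 32y^2 - 133y - 539, Remainder: -2162


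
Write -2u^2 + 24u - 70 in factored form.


Roots satisfy r1 + r2 = -b/a = 12 and r1*r2 = c/a = 35.
So r1 = 5, r2 = 7.
-2u^2 + 24u - 70 = -2(u - r1)(u - r2) = -2(u - 5)(u - 7)


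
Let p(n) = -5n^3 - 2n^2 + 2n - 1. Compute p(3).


Using direct substitution:
  -5 * (3)^3 = -135
  -2 * (3)^2 = -18
  2 * (3)^1 = 6
  constant: -1
Sum = -135 - 18 + 6 - 1 = -148


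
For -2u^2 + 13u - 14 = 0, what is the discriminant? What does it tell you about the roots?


D = b^2 - 4ac = (13)^2 - 4(-2)(-14) = 169 - 112 = 57
Since D > 0: two distinct irrational roots


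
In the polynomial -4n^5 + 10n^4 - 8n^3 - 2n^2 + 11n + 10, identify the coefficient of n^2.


Read off the coefficient of n^2: -2


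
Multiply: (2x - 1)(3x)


Distribute each term of the first polynomial:
  (2x)(3x) = 6x^2
  (-1)(3x) = -3x
Sum: 6x^2 - 3x


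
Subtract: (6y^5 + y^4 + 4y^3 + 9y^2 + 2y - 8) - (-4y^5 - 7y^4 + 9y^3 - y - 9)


Distribute the minus sign:
  (6y^5 + y^4 + 4y^3 + 9y^2 + 2y - 8)
- (-4y^5 - 7y^4 + 9y^3 - y - 9)
Negate second polynomial: 4y^5 + 7y^4 - 9y^3 + y + 9
Add: 10y^5 + 8y^4 - 5y^3 + 9y^2 + 3y + 1


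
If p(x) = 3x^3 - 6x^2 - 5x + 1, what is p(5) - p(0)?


p(5) = 201
p(0) = 1
p(5) - p(0) = 201 - 1 = 200


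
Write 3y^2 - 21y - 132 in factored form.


Roots satisfy r1 + r2 = -b/a = 7 and r1*r2 = c/a = -44.
So r1 = 11, r2 = -4.
3y^2 - 21y - 132 = 3(y - r1)(y - r2) = 3(y - 11)(y + 4)


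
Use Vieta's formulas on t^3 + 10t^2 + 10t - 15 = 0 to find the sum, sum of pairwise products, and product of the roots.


Monic cubic t^3+bt^2+ct+d=0: sum=-b, pairwise sum=c, product=-d.
b=10, c=10, d=-15
r1+r2+r3 = -10
r1r2+r1r3+r2r3 = 10
r1r2r3 = 15


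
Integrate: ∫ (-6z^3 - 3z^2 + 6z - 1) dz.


Reverse power rule on each term:
  ∫ -6z^3 dz = -(3/2)z^4
  ∫ -3z^2 dz = -z^3
  ∫ 6z dz = 3z^2
  ∫ -1 dz = -z
F(z) = -(3/2)z^4 - z^3 + 3z^2 - z + C


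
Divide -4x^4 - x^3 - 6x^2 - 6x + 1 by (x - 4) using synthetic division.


Synthetic division with c = 4. Coefficients: -4, -1, -6, -6, 1
Bring down -4.
  -4 * 4 = -16; -16 - 1 = -17
  -17 * 4 = -68; -68 - 6 = -74
  -74 * 4 = -296; -296 - 6 = -302
  -302 * 4 = -1208; -1208 + 1 = -1207
Quotient: -4x^3 - 17x^2 - 74x - 302, Remainder: -1207


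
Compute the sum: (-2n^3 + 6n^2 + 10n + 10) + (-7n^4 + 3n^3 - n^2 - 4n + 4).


Align terms by degree and add:
  -2n^3 + 6n^2 + 10n + 10
  -7n^4 + 3n^3 - n^2 - 4n + 4
= -7n^4 + n^3 + 5n^2 + 6n + 14


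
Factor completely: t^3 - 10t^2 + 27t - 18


Try integer roots (divisors of -18). t=1: p(1)=0.
Divide out (t - 1): quotient is t^2 - 9t + 18.
Factor the quadratic: (t - 3)(t - 6)
Result: (t - 1)(t - 3)(t - 6)


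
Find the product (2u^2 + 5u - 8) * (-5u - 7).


Distribute each term of the first polynomial:
  (2u^2)(-5u - 7) = -10u^3 - 14u^2
  (5u)(-5u - 7) = -25u^2 - 35u
  (-8)(-5u - 7) = 40u + 56
Sum: -10u^3 - 39u^2 + 5u + 56


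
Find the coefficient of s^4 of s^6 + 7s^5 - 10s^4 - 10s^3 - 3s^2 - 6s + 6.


Read off the coefficient of s^4: -10


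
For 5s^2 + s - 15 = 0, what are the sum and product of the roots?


For as^2+bs+c=0: sum = -b/a, product = c/a.
a=5, b=1, c=-15
Sum = -(1)/5 = -1/5
Product = (-15)/5 = -3


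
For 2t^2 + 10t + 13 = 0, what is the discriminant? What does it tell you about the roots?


D = b^2 - 4ac = (10)^2 - 4(2)(13) = 100 - 104 = -4
Since D < 0: two complex conjugate roots (no real roots)


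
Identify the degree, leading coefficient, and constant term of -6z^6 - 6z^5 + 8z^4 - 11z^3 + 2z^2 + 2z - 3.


Highest power of z is 6, with coefficient -6. Constant term is -3.
Degree = 6, leading coefficient = -6, constant term = -3


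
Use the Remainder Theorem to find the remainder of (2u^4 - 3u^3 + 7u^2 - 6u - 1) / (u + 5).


By the Remainder Theorem, the remainder equals p(-5):
  2*(-5)^4 = 1250
  -3*(-5)^3 = 375
  7*(-5)^2 = 175
  -6*(-5)^1 = 30
  constant: -1
Sum: 1250 + 375 + 175 + 30 - 1 = 1829


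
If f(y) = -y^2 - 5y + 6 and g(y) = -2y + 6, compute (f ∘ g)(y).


Substitute g(y) into f:
f(g(y)) = -1*(-2y + 6)^2 + (-5)*(-2y + 6) + 6
(-2y + 6)^2 = 4y^2 - 24y + 36
Expand and combine: -4y^2 + 34y - 60


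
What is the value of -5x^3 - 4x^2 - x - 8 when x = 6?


Using direct substitution:
  -5 * (6)^3 = -1080
  -4 * (6)^2 = -144
  -1 * (6)^1 = -6
  constant: -8
Sum = -1080 - 144 - 6 - 8 = -1238


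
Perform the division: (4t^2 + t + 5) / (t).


(4t^2 + t + 5) / (t)
Step 1: 4t * (t) = 4t^2; subtract.
Step 2: 1 * (t) = t; subtract.
Quotient: 4t + 1, Remainder: 5


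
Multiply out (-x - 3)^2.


Expand (-x - 3)^2 by repeated multiplication:
= x^2 + 6x + 9


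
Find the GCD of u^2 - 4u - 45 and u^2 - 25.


Factor each:
  u^2 - 4u - 45 = (u + 5)(u - 9)
  u^2 - 25 = (u + 5)(u - 5)
Common monic factor: u + 5


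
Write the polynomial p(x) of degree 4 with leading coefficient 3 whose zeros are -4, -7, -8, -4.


p(x) = 3(x + 4)(x + 7)(x + 8)(x + 4)
Expand: 3x^4 + 69x^3 + 576x^2 + 2064x + 2688


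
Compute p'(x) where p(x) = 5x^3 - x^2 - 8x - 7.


Apply the power rule term by term:
  d/dx(5x^3) = 15x^2
  d/dx(-x^2) = -2x
  d/dx(-8x) = -8
  d/dx(-7) = 0
p'(x) = 15x^2 - 2x - 8


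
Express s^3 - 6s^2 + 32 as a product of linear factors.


Try integer roots (divisors of 32). s=-2: p(-2)=0.
Divide out (s + 2): quotient is s^2 - 8s + 16.
Factor the quadratic: (s - 4)(s - 4)
Result: (s + 2)(s - 4)(s - 4)


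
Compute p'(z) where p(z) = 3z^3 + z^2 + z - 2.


Apply the power rule term by term:
  d/dz(3z^3) = 9z^2
  d/dz(z^2) = 2z
  d/dz(z) = 1
  d/dz(-2) = 0
p'(z) = 9z^2 + 2z + 1


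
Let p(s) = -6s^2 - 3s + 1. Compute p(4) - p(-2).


p(4) = -107
p(-2) = -17
p(4) - p(-2) = -107 + 17 = -90


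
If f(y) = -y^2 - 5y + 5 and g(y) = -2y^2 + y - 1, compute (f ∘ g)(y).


Substitute g(y) into f:
f(g(y)) = -1*(-2y^2 + y - 1)^2 + (-5)*(-2y^2 + y - 1) + 5
(-2y^2 + y - 1)^2 = 4y^4 - 4y^3 + 5y^2 - 2y + 1
Expand and combine: -4y^4 + 4y^3 + 5y^2 - 3y + 9


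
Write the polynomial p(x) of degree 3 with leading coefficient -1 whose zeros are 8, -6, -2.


p(x) = -(x - 8)(x + 6)(x + 2)
Expand: -x^3 + 52x + 96


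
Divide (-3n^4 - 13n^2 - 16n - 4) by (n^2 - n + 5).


(-3n^4 - 13n^2 - 16n - 4) / (n^2 - n + 5)
Step 1: -3n^2 * (n^2 - n + 5) = -3n^4 + 3n^3 - 15n^2; subtract.
Step 2: -3n * (n^2 - n + 5) = -3n^3 + 3n^2 - 15n; subtract.
Step 3: -1 * (n^2 - n + 5) = -n^2 + n - 5; subtract.
Quotient: -3n^2 - 3n - 1, Remainder: -2n + 1


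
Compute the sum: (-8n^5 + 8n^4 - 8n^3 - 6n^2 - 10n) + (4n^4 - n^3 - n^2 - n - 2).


Align terms by degree and add:
  -8n^5 + 8n^4 - 8n^3 - 6n^2 - 10n
+ 4n^4 - n^3 - n^2 - n - 2
= -8n^5 + 12n^4 - 9n^3 - 7n^2 - 11n - 2


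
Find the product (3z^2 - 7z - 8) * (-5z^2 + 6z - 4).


Distribute each term of the first polynomial:
  (3z^2)(-5z^2 + 6z - 4) = -15z^4 + 18z^3 - 12z^2
  (-7z)(-5z^2 + 6z - 4) = 35z^3 - 42z^2 + 28z
  (-8)(-5z^2 + 6z - 4) = 40z^2 - 48z + 32
Sum: -15z^4 + 53z^3 - 14z^2 - 20z + 32


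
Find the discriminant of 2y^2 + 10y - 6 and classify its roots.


D = b^2 - 4ac = (10)^2 - 4(2)(-6) = 100 + 48 = 148
Since D > 0: two distinct irrational roots


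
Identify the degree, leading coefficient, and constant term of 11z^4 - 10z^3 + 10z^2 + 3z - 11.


Highest power of z is 4, with coefficient 11. Constant term is -11.
Degree = 4, leading coefficient = 11, constant term = -11
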